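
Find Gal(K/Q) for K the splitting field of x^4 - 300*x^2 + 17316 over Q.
Gal(K/Q) = V_4 (Klein four-group, Z/2Z × Z/2Z)

f factors as (x^2 - 78)(x^2 - 222), so the splitting field is K = Q(sqrt(78), sqrt(222)). The elements 78, 222, 17316 are all non-squares in Q, so sqrt(78) and sqrt(222) generate independent quadratic extensions. Thus [K:Q] = 4 and Gal(K/Q) is generated by the two order-2 automorphisms sqrt(78) ↦ -sqrt(78) and sqrt(222) ↦ -sqrt(222), giving V_4.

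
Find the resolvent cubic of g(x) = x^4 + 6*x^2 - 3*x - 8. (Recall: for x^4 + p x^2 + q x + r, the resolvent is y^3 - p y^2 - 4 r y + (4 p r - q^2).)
h(y) = y^3 - 6*y^2 + 32*y - 201

Identify coefficients: p = 6, q = -3, r = -8.
Plug into h(y) = y^3 - p y^2 - 4 r y + (4 p r - q^2):
  h(y) = y^3 - (6) y^2 - 4*(-8) y + (4*(6)*(-8) - (-3)^2)
       = y^3 + (-6) y^2 + (32) y + (-201).
Simplifying: h(y) = y^3 - 6*y^2 + 32*y - 201.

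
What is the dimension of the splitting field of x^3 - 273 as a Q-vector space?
[K:Q] = 6

x^3 - 273 has one real root r = 273^(1/3) and two complex roots r*zeta_3, r*zeta_3^2 where zeta_3 = e^(2*pi*i/3). The splitting field is Q(r, zeta_3). [Q(r):Q] = 3 and [Q(zeta_3):Q] = 2 with gcd = 1, so [Q(r, zeta_3):Q] = 3 * 2 = 6.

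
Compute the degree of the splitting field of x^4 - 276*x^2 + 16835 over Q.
[K:Q] = 4

f factors as (x^2 - 91)(x^2 - 185); the splitting field is K = Q(sqrt(91), sqrt(185)). Since 91, 185, and 16835 are all non-squares in Q, the three subfields Q(sqrt(91)), Q(sqrt(185)), Q(sqrt(16835)) are distinct degree-2 extensions, so [K:Q] = 4 (Klein four Galois group).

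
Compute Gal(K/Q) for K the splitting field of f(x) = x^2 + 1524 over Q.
Gal(K/Q) = Z/2Z (cyclic of order 2)

x^2 + 1524 is irreducible over Q since -1524 is not a rational square. The splitting field Q(sqrt(-1524)) has degree 2 over Q, and its unique nontrivial automorphism is sqrt(-1524) ↦ -sqrt(-1524). Hence Gal(Q(sqrt(-1524))/Q) = Z/2Z.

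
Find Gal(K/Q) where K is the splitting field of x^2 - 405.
Gal(K/Q) = Z/2Z (cyclic of order 2)

x^2 - 405 is irreducible over Q since 405 is not a rational square. The splitting field Q(sqrt(405)) has degree 2 over Q, and its unique nontrivial automorphism is sqrt(405) ↦ -sqrt(405). Hence Gal(Q(sqrt(405))/Q) = Z/2Z.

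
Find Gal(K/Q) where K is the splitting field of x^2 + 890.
Gal(K/Q) = Z/2Z (cyclic of order 2)

x^2 + 890 is irreducible over Q since -890 is not a rational square. The splitting field Q(sqrt(-890)) has degree 2 over Q, and its unique nontrivial automorphism is sqrt(-890) ↦ -sqrt(-890). Hence Gal(Q(sqrt(-890))/Q) = Z/2Z.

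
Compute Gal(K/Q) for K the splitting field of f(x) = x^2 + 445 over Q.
Gal(K/Q) = Z/2Z (cyclic of order 2)

x^2 + 445 is irreducible over Q since -445 is not a rational square. The splitting field Q(sqrt(-445)) has degree 2 over Q, and its unique nontrivial automorphism is sqrt(-445) ↦ -sqrt(-445). Hence Gal(Q(sqrt(-445))/Q) = Z/2Z.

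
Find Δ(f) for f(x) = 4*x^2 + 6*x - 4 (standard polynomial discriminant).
Δ = 100

For a quadratic a x^2 + b x + c the discriminant is Δ = b^2 - 4ac = (6)^2 - 4*(4)*(-4) = 36 - (-64) = 100.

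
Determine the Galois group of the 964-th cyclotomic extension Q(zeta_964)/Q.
|Gal(Q(zeta_964)/Q)| = phi(964) = 480; group ≅ (Z/964Z)^* ≅ Z/2Z × Z/240Z

The n-th cyclotomic polynomial Φ_964(x) is the minimal polynomial of zeta_964 over Q and has degree phi(964) = 480. So Q(zeta_964) is a degree-480 Galois extension with Galois group (Z/964Z)^*. By CRT, (Z/964Z)^* ≅ (Z/4Z)^* × (Z/241Z)^*. Each prime-power unit group is (Z/4Z)^* ≅ Z/2Z; (Z/241Z)^* ≅ Z/240Z. Hence Gal(Q(zeta_964)/Q) ≅ Z/2Z × Z/240Z.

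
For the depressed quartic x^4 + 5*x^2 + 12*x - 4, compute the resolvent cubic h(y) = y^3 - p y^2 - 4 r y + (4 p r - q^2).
h(y) = y^3 - 5*y^2 + 16*y - 224

Identify coefficients: p = 5, q = 12, r = -4.
Plug into h(y) = y^3 - p y^2 - 4 r y + (4 p r - q^2):
  h(y) = y^3 - (5) y^2 - 4*(-4) y + (4*(5)*(-4) - (12)^2)
       = y^3 + (-5) y^2 + (16) y + (-224).
Simplifying: h(y) = y^3 - 5*y^2 + 16*y - 224.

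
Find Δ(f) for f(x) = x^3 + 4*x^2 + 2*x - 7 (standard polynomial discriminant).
Δ = -507

For x^3 + a x^2 + b x + c the discriminant is Δ = 18 a b c - 4 a^3 c + a^2 b^2 - 4 b^3 - 27 c^2.
Plug a = 4, b = 2, c = -7:
  18*(4)*(2)*(-7) - 4*(4)^3*(-7) + (4)^2*(2)^2 - 4*(2)^3 - 27*(-7)^2
  = -1008 + (1792) + 64 + (-32) + (-1323)
  = -507.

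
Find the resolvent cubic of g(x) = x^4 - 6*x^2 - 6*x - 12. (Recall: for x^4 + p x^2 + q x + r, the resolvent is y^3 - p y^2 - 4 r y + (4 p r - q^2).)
h(y) = y^3 + 6*y^2 + 48*y + 252

Identify coefficients: p = -6, q = -6, r = -12.
Plug into h(y) = y^3 - p y^2 - 4 r y + (4 p r - q^2):
  h(y) = y^3 - (-6) y^2 - 4*(-12) y + (4*(-6)*(-12) - (-6)^2)
       = y^3 + (6) y^2 + (48) y + (252).
Simplifying: h(y) = y^3 + 6*y^2 + 48*y + 252.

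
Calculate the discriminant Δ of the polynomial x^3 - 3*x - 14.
Δ = -5184

For a depressed cubic x^3 + p x + q the discriminant is Δ = -4 p^3 - 27 q^2 = -4*(-3)^3 - 27*(-14)^2 = 108 - 5292 = -5184.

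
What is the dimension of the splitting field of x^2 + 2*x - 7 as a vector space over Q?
[K:Q] = 2

The discriminant of x^2 + (2)*x + (-7) is b^2 - 4c = 4 - (-28) = 32. Since 32 is not a perfect square in Q, the polynomial is irreducible over Q. Its two roots generate a degree-2 extension, so [K:Q] = 2.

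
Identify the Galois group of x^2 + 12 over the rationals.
Gal(K/Q) = Z/2Z (cyclic of order 2)

x^2 + 12 is irreducible over Q since -12 is not a rational square. The splitting field Q(sqrt(-12)) has degree 2 over Q, and its unique nontrivial automorphism is sqrt(-12) ↦ -sqrt(-12). Hence Gal(Q(sqrt(-12))/Q) = Z/2Z.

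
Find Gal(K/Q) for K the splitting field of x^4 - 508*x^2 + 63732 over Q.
Gal(K/Q) = V_4 (Klein four-group, Z/2Z × Z/2Z)

f factors as (x^2 - 282)(x^2 - 226), so the splitting field is K = Q(sqrt(282), sqrt(226)). The elements 282, 226, 63732 are all non-squares in Q, so sqrt(282) and sqrt(226) generate independent quadratic extensions. Thus [K:Q] = 4 and Gal(K/Q) is generated by the two order-2 automorphisms sqrt(282) ↦ -sqrt(282) and sqrt(226) ↦ -sqrt(226), giving V_4.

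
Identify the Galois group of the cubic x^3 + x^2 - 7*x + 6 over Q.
Gal(K/Q) = S_3 (symmetric group of order 6)

Compute the discriminant of x^3 + (1)*x^2 + (-7)*x + (6): Δ = -331. Since Δ is not a rational square, the Galois group is not contained in A_3; it must be the full S_3 (irreducibility of the cubic rules out anything smaller).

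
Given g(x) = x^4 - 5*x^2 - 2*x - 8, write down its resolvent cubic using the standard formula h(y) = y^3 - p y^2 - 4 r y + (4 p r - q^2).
h(y) = y^3 + 5*y^2 + 32*y + 156

Identify coefficients: p = -5, q = -2, r = -8.
Plug into h(y) = y^3 - p y^2 - 4 r y + (4 p r - q^2):
  h(y) = y^3 - (-5) y^2 - 4*(-8) y + (4*(-5)*(-8) - (-2)^2)
       = y^3 + (5) y^2 + (32) y + (156).
Simplifying: h(y) = y^3 + 5*y^2 + 32*y + 156.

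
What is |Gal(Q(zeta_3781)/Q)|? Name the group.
|Gal(Q(zeta_3781)/Q)| = phi(3781) = 3564; group ≅ (Z/3781Z)^* ≅ Z/18Z × Z/198Z

The n-th cyclotomic polynomial Φ_3781(x) is the minimal polynomial of zeta_3781 over Q and has degree phi(3781) = 3564. So Q(zeta_3781) is a degree-3564 Galois extension with Galois group (Z/3781Z)^*. By CRT, (Z/3781Z)^* ≅ (Z/19Z)^* × (Z/199Z)^*. Each prime-power unit group is (Z/19Z)^* ≅ Z/18Z; (Z/199Z)^* ≅ Z/198Z. Hence Gal(Q(zeta_3781)/Q) ≅ Z/18Z × Z/198Z.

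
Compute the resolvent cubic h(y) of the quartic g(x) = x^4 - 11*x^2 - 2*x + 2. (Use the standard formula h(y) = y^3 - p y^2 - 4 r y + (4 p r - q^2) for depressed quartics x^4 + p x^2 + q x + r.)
h(y) = y^3 + 11*y^2 - 8*y - 92

Identify coefficients: p = -11, q = -2, r = 2.
Plug into h(y) = y^3 - p y^2 - 4 r y + (4 p r - q^2):
  h(y) = y^3 - (-11) y^2 - 4*(2) y + (4*(-11)*(2) - (-2)^2)
       = y^3 + (11) y^2 + (-8) y + (-92).
Simplifying: h(y) = y^3 + 11*y^2 - 8*y - 92.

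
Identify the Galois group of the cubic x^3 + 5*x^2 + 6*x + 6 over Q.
Gal(K/Q) = S_3 (symmetric group of order 6)

Compute the discriminant of x^3 + (5)*x^2 + (6)*x + (6): Δ = -696. Since Δ is not a rational square, the Galois group is not contained in A_3; it must be the full S_3 (irreducibility of the cubic rules out anything smaller).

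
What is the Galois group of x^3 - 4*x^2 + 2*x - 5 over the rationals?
Gal(K/Q) = S_3 (symmetric group of order 6)

Compute the discriminant of x^3 + (-4)*x^2 + (2)*x + (-5): Δ = -1203. Since Δ is not a rational square, the Galois group is not contained in A_3; it must be the full S_3 (irreducibility of the cubic rules out anything smaller).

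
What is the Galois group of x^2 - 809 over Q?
Gal(K/Q) = Z/2Z (cyclic of order 2)

x^2 - 809 is irreducible over Q since 809 is not a rational square. The splitting field Q(sqrt(809)) has degree 2 over Q, and its unique nontrivial automorphism is sqrt(809) ↦ -sqrt(809). Hence Gal(Q(sqrt(809))/Q) = Z/2Z.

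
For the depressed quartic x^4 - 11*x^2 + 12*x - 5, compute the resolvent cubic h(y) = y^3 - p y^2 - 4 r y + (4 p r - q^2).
h(y) = y^3 + 11*y^2 + 20*y + 76

Identify coefficients: p = -11, q = 12, r = -5.
Plug into h(y) = y^3 - p y^2 - 4 r y + (4 p r - q^2):
  h(y) = y^3 - (-11) y^2 - 4*(-5) y + (4*(-11)*(-5) - (12)^2)
       = y^3 + (11) y^2 + (20) y + (76).
Simplifying: h(y) = y^3 + 11*y^2 + 20*y + 76.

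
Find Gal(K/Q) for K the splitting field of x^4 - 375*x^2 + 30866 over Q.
Gal(K/Q) = V_4 (Klein four-group, Z/2Z × Z/2Z)

f factors as (x^2 - 253)(x^2 - 122), so the splitting field is K = Q(sqrt(253), sqrt(122)). The elements 253, 122, 30866 are all non-squares in Q, so sqrt(253) and sqrt(122) generate independent quadratic extensions. Thus [K:Q] = 4 and Gal(K/Q) is generated by the two order-2 automorphisms sqrt(253) ↦ -sqrt(253) and sqrt(122) ↦ -sqrt(122), giving V_4.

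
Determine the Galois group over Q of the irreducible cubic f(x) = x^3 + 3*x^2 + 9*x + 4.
Gal(K/Q) = S_3 (symmetric group of order 6)

Compute the discriminant of x^3 + (3)*x^2 + (9)*x + (4): Δ = -1107. Since Δ is not a rational square, the Galois group is not contained in A_3; it must be the full S_3 (irreducibility of the cubic rules out anything smaller).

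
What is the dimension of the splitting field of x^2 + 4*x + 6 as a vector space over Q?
[K:Q] = 2

The discriminant of x^2 + (4)*x + (6) is b^2 - 4c = 16 - (24) = -8. Since -8 is not a perfect square in Q, the polynomial is irreducible over Q. Its two roots generate a degree-2 extension, so [K:Q] = 2.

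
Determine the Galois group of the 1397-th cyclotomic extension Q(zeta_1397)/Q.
|Gal(Q(zeta_1397)/Q)| = phi(1397) = 1260; group ≅ (Z/1397Z)^* ≅ Z/10Z × Z/126Z

The n-th cyclotomic polynomial Φ_1397(x) is the minimal polynomial of zeta_1397 over Q and has degree phi(1397) = 1260. So Q(zeta_1397) is a degree-1260 Galois extension with Galois group (Z/1397Z)^*. By CRT, (Z/1397Z)^* ≅ (Z/11Z)^* × (Z/127Z)^*. Each prime-power unit group is (Z/11Z)^* ≅ Z/10Z; (Z/127Z)^* ≅ Z/126Z. Hence Gal(Q(zeta_1397)/Q) ≅ Z/10Z × Z/126Z.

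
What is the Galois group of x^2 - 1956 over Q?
Gal(K/Q) = Z/2Z (cyclic of order 2)

x^2 - 1956 is irreducible over Q since 1956 is not a rational square. The splitting field Q(sqrt(1956)) has degree 2 over Q, and its unique nontrivial automorphism is sqrt(1956) ↦ -sqrt(1956). Hence Gal(Q(sqrt(1956))/Q) = Z/2Z.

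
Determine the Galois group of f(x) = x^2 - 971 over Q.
Gal(K/Q) = Z/2Z (cyclic of order 2)

x^2 - 971 is irreducible over Q since 971 is not a rational square. The splitting field Q(sqrt(971)) has degree 2 over Q, and its unique nontrivial automorphism is sqrt(971) ↦ -sqrt(971). Hence Gal(Q(sqrt(971))/Q) = Z/2Z.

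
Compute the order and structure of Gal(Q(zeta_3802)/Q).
|Gal(Q(zeta_3802)/Q)| = phi(3802) = 1900; group ≅ (Z/3802Z)^* ≅ Z/1900Z

The n-th cyclotomic polynomial Φ_3802(x) is the minimal polynomial of zeta_3802 over Q and has degree phi(3802) = 1900. So Q(zeta_3802) is a degree-1900 Galois extension with Galois group (Z/3802Z)^*. By CRT, (Z/3802Z)^* ≅ (Z/2Z)^* × (Z/1901Z)^*. Each prime-power unit group is (Z/2Z)^* ≅ trivial group (order 1); (Z/1901Z)^* ≅ Z/1900Z. Hence Gal(Q(zeta_3802)/Q) ≅ Z/1900Z.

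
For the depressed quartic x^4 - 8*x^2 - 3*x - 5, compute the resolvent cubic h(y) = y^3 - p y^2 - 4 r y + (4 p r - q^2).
h(y) = y^3 + 8*y^2 + 20*y + 151

Identify coefficients: p = -8, q = -3, r = -5.
Plug into h(y) = y^3 - p y^2 - 4 r y + (4 p r - q^2):
  h(y) = y^3 - (-8) y^2 - 4*(-5) y + (4*(-8)*(-5) - (-3)^2)
       = y^3 + (8) y^2 + (20) y + (151).
Simplifying: h(y) = y^3 + 8*y^2 + 20*y + 151.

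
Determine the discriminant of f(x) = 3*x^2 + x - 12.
Δ = 145

For a quadratic a x^2 + b x + c the discriminant is Δ = b^2 - 4ac = (1)^2 - 4*(3)*(-12) = 1 - (-144) = 145.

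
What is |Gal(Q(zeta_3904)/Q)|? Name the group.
|Gal(Q(zeta_3904)/Q)| = phi(3904) = 1920; group ≅ (Z/3904Z)^* ≅ Z/2Z × Z/16Z × Z/60Z

The n-th cyclotomic polynomial Φ_3904(x) is the minimal polynomial of zeta_3904 over Q and has degree phi(3904) = 1920. So Q(zeta_3904) is a degree-1920 Galois extension with Galois group (Z/3904Z)^*. By CRT, (Z/3904Z)^* ≅ (Z/64Z)^* × (Z/61Z)^*. Each prime-power unit group is (Z/64Z)^* ≅ Z/2Z × Z/16Z; (Z/61Z)^* ≅ Z/60Z. Hence Gal(Q(zeta_3904)/Q) ≅ Z/2Z × Z/16Z × Z/60Z.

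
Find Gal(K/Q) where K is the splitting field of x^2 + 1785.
Gal(K/Q) = Z/2Z (cyclic of order 2)

x^2 + 1785 is irreducible over Q since -1785 is not a rational square. The splitting field Q(sqrt(-1785)) has degree 2 over Q, and its unique nontrivial automorphism is sqrt(-1785) ↦ -sqrt(-1785). Hence Gal(Q(sqrt(-1785))/Q) = Z/2Z.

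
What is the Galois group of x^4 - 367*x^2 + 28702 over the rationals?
Gal(K/Q) = V_4 (Klein four-group, Z/2Z × Z/2Z)

f factors as (x^2 - 113)(x^2 - 254), so the splitting field is K = Q(sqrt(113), sqrt(254)). The elements 113, 254, 28702 are all non-squares in Q, so sqrt(113) and sqrt(254) generate independent quadratic extensions. Thus [K:Q] = 4 and Gal(K/Q) is generated by the two order-2 automorphisms sqrt(113) ↦ -sqrt(113) and sqrt(254) ↦ -sqrt(254), giving V_4.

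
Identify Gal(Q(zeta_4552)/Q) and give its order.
|Gal(Q(zeta_4552)/Q)| = phi(4552) = 2272; group ≅ (Z/4552Z)^* ≅ Z/2Z × Z/2Z × Z/568Z

The n-th cyclotomic polynomial Φ_4552(x) is the minimal polynomial of zeta_4552 over Q and has degree phi(4552) = 2272. So Q(zeta_4552) is a degree-2272 Galois extension with Galois group (Z/4552Z)^*. By CRT, (Z/4552Z)^* ≅ (Z/8Z)^* × (Z/569Z)^*. Each prime-power unit group is (Z/8Z)^* ≅ Z/2Z × Z/2Z; (Z/569Z)^* ≅ Z/568Z. Hence Gal(Q(zeta_4552)/Q) ≅ Z/2Z × Z/2Z × Z/568Z.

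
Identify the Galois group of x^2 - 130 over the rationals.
Gal(K/Q) = Z/2Z (cyclic of order 2)

x^2 - 130 is irreducible over Q since 130 is not a rational square. The splitting field Q(sqrt(130)) has degree 2 over Q, and its unique nontrivial automorphism is sqrt(130) ↦ -sqrt(130). Hence Gal(Q(sqrt(130))/Q) = Z/2Z.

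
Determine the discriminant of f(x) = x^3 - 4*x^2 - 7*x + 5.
Δ = 5281

For x^3 + a x^2 + b x + c the discriminant is Δ = 18 a b c - 4 a^3 c + a^2 b^2 - 4 b^3 - 27 c^2.
Plug a = -4, b = -7, c = 5:
  18*(-4)*(-7)*(5) - 4*(-4)^3*(5) + (-4)^2*(-7)^2 - 4*(-7)^3 - 27*(5)^2
  = 2520 + (1280) + 784 + (1372) + (-675)
  = 5281.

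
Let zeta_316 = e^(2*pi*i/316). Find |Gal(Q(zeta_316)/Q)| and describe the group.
|Gal(Q(zeta_316)/Q)| = phi(316) = 156; group ≅ (Z/316Z)^* ≅ Z/2Z × Z/78Z

The n-th cyclotomic polynomial Φ_316(x) is the minimal polynomial of zeta_316 over Q and has degree phi(316) = 156. So Q(zeta_316) is a degree-156 Galois extension with Galois group (Z/316Z)^*. By CRT, (Z/316Z)^* ≅ (Z/4Z)^* × (Z/79Z)^*. Each prime-power unit group is (Z/4Z)^* ≅ Z/2Z; (Z/79Z)^* ≅ Z/78Z. Hence Gal(Q(zeta_316)/Q) ≅ Z/2Z × Z/78Z.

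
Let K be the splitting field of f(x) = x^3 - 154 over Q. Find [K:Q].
[K:Q] = 6

x^3 - 154 has one real root r = 154^(1/3) and two complex roots r*zeta_3, r*zeta_3^2 where zeta_3 = e^(2*pi*i/3). The splitting field is Q(r, zeta_3). [Q(r):Q] = 3 and [Q(zeta_3):Q] = 2 with gcd = 1, so [Q(r, zeta_3):Q] = 3 * 2 = 6.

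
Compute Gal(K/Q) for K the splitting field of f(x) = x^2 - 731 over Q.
Gal(K/Q) = Z/2Z (cyclic of order 2)

x^2 - 731 is irreducible over Q since 731 is not a rational square. The splitting field Q(sqrt(731)) has degree 2 over Q, and its unique nontrivial automorphism is sqrt(731) ↦ -sqrt(731). Hence Gal(Q(sqrt(731))/Q) = Z/2Z.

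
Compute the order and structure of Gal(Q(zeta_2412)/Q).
|Gal(Q(zeta_2412)/Q)| = phi(2412) = 792; group ≅ (Z/2412Z)^* ≅ Z/2Z × Z/6Z × Z/66Z

The n-th cyclotomic polynomial Φ_2412(x) is the minimal polynomial of zeta_2412 over Q and has degree phi(2412) = 792. So Q(zeta_2412) is a degree-792 Galois extension with Galois group (Z/2412Z)^*. By CRT, (Z/2412Z)^* ≅ (Z/4Z)^* × (Z/9Z)^* × (Z/67Z)^*. Each prime-power unit group is (Z/4Z)^* ≅ Z/2Z; (Z/9Z)^* ≅ Z/6Z; (Z/67Z)^* ≅ Z/66Z. Hence Gal(Q(zeta_2412)/Q) ≅ Z/2Z × Z/6Z × Z/66Z.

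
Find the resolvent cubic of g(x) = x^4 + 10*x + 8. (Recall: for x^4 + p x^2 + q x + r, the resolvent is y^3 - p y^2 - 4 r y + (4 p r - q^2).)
h(y) = y^3 - 32*y - 100

Identify coefficients: p = 0, q = 10, r = 8.
Plug into h(y) = y^3 - p y^2 - 4 r y + (4 p r - q^2):
  h(y) = y^3 - (0) y^2 - 4*(8) y + (4*(0)*(8) - (10)^2)
       = y^3 + (0) y^2 + (-32) y + (-100).
Simplifying: h(y) = y^3 - 32*y - 100.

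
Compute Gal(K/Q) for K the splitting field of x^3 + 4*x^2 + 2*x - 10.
Gal(K/Q) = S_3 (symmetric group of order 6)

Compute the discriminant of x^3 + (4)*x^2 + (2)*x + (-10): Δ = -1548. Since Δ is not a rational square, the Galois group is not contained in A_3; it must be the full S_3 (irreducibility of the cubic rules out anything smaller).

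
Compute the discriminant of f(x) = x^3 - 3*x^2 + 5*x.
Δ = -275

For x^3 + a x^2 + b x + c the discriminant is Δ = 18 a b c - 4 a^3 c + a^2 b^2 - 4 b^3 - 27 c^2.
Plug a = -3, b = 5, c = 0:
  18*(-3)*(5)*(0) - 4*(-3)^3*(0) + (-3)^2*(5)^2 - 4*(5)^3 - 27*(0)^2
  = 0 + (0) + 225 + (-500) + (0)
  = -275.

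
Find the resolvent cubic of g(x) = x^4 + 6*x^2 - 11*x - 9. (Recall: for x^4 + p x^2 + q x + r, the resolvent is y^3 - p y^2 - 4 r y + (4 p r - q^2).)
h(y) = y^3 - 6*y^2 + 36*y - 337

Identify coefficients: p = 6, q = -11, r = -9.
Plug into h(y) = y^3 - p y^2 - 4 r y + (4 p r - q^2):
  h(y) = y^3 - (6) y^2 - 4*(-9) y + (4*(6)*(-9) - (-11)^2)
       = y^3 + (-6) y^2 + (36) y + (-337).
Simplifying: h(y) = y^3 - 6*y^2 + 36*y - 337.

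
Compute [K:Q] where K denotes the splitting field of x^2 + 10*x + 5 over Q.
[K:Q] = 2

The discriminant of x^2 + (10)*x + (5) is b^2 - 4c = 100 - (20) = 80. Since 80 is not a perfect square in Q, the polynomial is irreducible over Q. Its two roots generate a degree-2 extension, so [K:Q] = 2.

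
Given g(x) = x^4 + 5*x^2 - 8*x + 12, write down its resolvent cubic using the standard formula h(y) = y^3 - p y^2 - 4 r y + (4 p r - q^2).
h(y) = y^3 - 5*y^2 - 48*y + 176

Identify coefficients: p = 5, q = -8, r = 12.
Plug into h(y) = y^3 - p y^2 - 4 r y + (4 p r - q^2):
  h(y) = y^3 - (5) y^2 - 4*(12) y + (4*(5)*(12) - (-8)^2)
       = y^3 + (-5) y^2 + (-48) y + (176).
Simplifying: h(y) = y^3 - 5*y^2 - 48*y + 176.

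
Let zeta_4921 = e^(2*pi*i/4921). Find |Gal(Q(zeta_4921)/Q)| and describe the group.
|Gal(Q(zeta_4921)/Q)| = phi(4921) = 3888; group ≅ (Z/4921Z)^* ≅ Z/6Z × Z/18Z × Z/36Z

The n-th cyclotomic polynomial Φ_4921(x) is the minimal polynomial of zeta_4921 over Q and has degree phi(4921) = 3888. So Q(zeta_4921) is a degree-3888 Galois extension with Galois group (Z/4921Z)^*. By CRT, (Z/4921Z)^* ≅ (Z/7Z)^* × (Z/19Z)^* × (Z/37Z)^*. Each prime-power unit group is (Z/7Z)^* ≅ Z/6Z; (Z/19Z)^* ≅ Z/18Z; (Z/37Z)^* ≅ Z/36Z. Hence Gal(Q(zeta_4921)/Q) ≅ Z/6Z × Z/18Z × Z/36Z.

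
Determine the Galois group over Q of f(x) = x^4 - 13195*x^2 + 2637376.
Gal(K/Q) = Z/2Z (cyclic of order 2)

f factors as (x^2 - 12992)(x^2 - 203), so the splitting field is K = Q(sqrt(12992), sqrt(203)). The squarefree part of 12992 is 203 and the squarefree part of 203 is also 203, so sqrt(12992) and sqrt(203) are both rational multiples of sqrt(203). Hence Q(sqrt(12992)) = Q(sqrt(203)) = Q(sqrt(203)), and the splitting field collapses to a single degree-2 extension with Galois group Z/2Z.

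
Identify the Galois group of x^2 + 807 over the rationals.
Gal(K/Q) = Z/2Z (cyclic of order 2)

x^2 + 807 is irreducible over Q since -807 is not a rational square. The splitting field Q(sqrt(-807)) has degree 2 over Q, and its unique nontrivial automorphism is sqrt(-807) ↦ -sqrt(-807). Hence Gal(Q(sqrt(-807))/Q) = Z/2Z.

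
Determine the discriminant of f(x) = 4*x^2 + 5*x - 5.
Δ = 105

For a quadratic a x^2 + b x + c the discriminant is Δ = b^2 - 4ac = (5)^2 - 4*(4)*(-5) = 25 - (-80) = 105.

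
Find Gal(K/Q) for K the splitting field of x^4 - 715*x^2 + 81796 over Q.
Gal(K/Q) = Z/2Z (cyclic of order 2)

f factors as (x^2 - 572)(x^2 - 143), so the splitting field is K = Q(sqrt(572), sqrt(143)). The squarefree part of 572 is 143 and the squarefree part of 143 is also 143, so sqrt(572) and sqrt(143) are both rational multiples of sqrt(143). Hence Q(sqrt(572)) = Q(sqrt(143)) = Q(sqrt(143)), and the splitting field collapses to a single degree-2 extension with Galois group Z/2Z.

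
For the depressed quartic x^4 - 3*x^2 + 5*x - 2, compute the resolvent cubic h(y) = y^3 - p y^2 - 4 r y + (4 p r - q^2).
h(y) = y^3 + 3*y^2 + 8*y - 1

Identify coefficients: p = -3, q = 5, r = -2.
Plug into h(y) = y^3 - p y^2 - 4 r y + (4 p r - q^2):
  h(y) = y^3 - (-3) y^2 - 4*(-2) y + (4*(-3)*(-2) - (5)^2)
       = y^3 + (3) y^2 + (8) y + (-1).
Simplifying: h(y) = y^3 + 3*y^2 + 8*y - 1.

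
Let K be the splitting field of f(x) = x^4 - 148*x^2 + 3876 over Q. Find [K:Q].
[K:Q] = 4

f factors as (x^2 - 114)(x^2 - 34); the splitting field is K = Q(sqrt(114), sqrt(34)). Since 114, 34, and 3876 are all non-squares in Q, the three subfields Q(sqrt(114)), Q(sqrt(34)), Q(sqrt(3876)) are distinct degree-2 extensions, so [K:Q] = 4 (Klein four Galois group).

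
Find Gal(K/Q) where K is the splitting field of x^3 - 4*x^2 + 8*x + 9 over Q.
Gal(K/Q) = S_3 (symmetric group of order 6)

Compute the discriminant of x^3 + (-4)*x^2 + (8)*x + (9): Δ = -6091. Since Δ is not a rational square, the Galois group is not contained in A_3; it must be the full S_3 (irreducibility of the cubic rules out anything smaller).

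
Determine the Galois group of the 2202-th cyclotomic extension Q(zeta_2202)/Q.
|Gal(Q(zeta_2202)/Q)| = phi(2202) = 732; group ≅ (Z/2202Z)^* ≅ Z/2Z × Z/366Z

The n-th cyclotomic polynomial Φ_2202(x) is the minimal polynomial of zeta_2202 over Q and has degree phi(2202) = 732. So Q(zeta_2202) is a degree-732 Galois extension with Galois group (Z/2202Z)^*. By CRT, (Z/2202Z)^* ≅ (Z/2Z)^* × (Z/3Z)^* × (Z/367Z)^*. Each prime-power unit group is (Z/2Z)^* ≅ trivial group (order 1); (Z/3Z)^* ≅ Z/2Z; (Z/367Z)^* ≅ Z/366Z. Hence Gal(Q(zeta_2202)/Q) ≅ Z/2Z × Z/366Z.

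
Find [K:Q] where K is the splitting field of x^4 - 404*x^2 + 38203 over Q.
[K:Q] = 4

f factors as (x^2 - 253)(x^2 - 151); the splitting field is K = Q(sqrt(253), sqrt(151)). Since 253, 151, and 38203 are all non-squares in Q, the three subfields Q(sqrt(253)), Q(sqrt(151)), Q(sqrt(38203)) are distinct degree-2 extensions, so [K:Q] = 4 (Klein four Galois group).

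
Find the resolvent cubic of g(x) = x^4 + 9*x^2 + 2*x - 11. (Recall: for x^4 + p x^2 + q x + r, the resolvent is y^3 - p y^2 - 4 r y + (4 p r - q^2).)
h(y) = y^3 - 9*y^2 + 44*y - 400

Identify coefficients: p = 9, q = 2, r = -11.
Plug into h(y) = y^3 - p y^2 - 4 r y + (4 p r - q^2):
  h(y) = y^3 - (9) y^2 - 4*(-11) y + (4*(9)*(-11) - (2)^2)
       = y^3 + (-9) y^2 + (44) y + (-400).
Simplifying: h(y) = y^3 - 9*y^2 + 44*y - 400.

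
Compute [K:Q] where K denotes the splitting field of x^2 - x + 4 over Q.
[K:Q] = 2

The discriminant of x^2 + (-1)*x + (4) is b^2 - 4c = 1 - (16) = -15. Since -15 is not a perfect square in Q, the polynomial is irreducible over Q. Its two roots generate a degree-2 extension, so [K:Q] = 2.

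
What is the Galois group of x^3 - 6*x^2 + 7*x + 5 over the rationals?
Gal(K/Q) = S_3 (symmetric group of order 6)

Compute the discriminant of x^3 + (-6)*x^2 + (7)*x + (5): Δ = 257. Since Δ is not a rational square, the Galois group is not contained in A_3; it must be the full S_3 (irreducibility of the cubic rules out anything smaller).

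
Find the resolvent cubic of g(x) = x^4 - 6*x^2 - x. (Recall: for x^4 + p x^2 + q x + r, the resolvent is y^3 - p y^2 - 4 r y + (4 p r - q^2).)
h(y) = y^3 + 6*y^2 - 1

Identify coefficients: p = -6, q = -1, r = 0.
Plug into h(y) = y^3 - p y^2 - 4 r y + (4 p r - q^2):
  h(y) = y^3 - (-6) y^2 - 4*(0) y + (4*(-6)*(0) - (-1)^2)
       = y^3 + (6) y^2 + (0) y + (-1).
Simplifying: h(y) = y^3 + 6*y^2 - 1.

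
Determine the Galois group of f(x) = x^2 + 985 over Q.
Gal(K/Q) = Z/2Z (cyclic of order 2)

x^2 + 985 is irreducible over Q since -985 is not a rational square. The splitting field Q(sqrt(-985)) has degree 2 over Q, and its unique nontrivial automorphism is sqrt(-985) ↦ -sqrt(-985). Hence Gal(Q(sqrt(-985))/Q) = Z/2Z.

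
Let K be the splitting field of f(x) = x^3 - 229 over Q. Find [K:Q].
[K:Q] = 6

x^3 - 229 has one real root r = 229^(1/3) and two complex roots r*zeta_3, r*zeta_3^2 where zeta_3 = e^(2*pi*i/3). The splitting field is Q(r, zeta_3). [Q(r):Q] = 3 and [Q(zeta_3):Q] = 2 with gcd = 1, so [Q(r, zeta_3):Q] = 3 * 2 = 6.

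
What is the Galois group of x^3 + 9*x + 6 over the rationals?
Gal(K/Q) = S_3 (symmetric group of order 6)

Compute the discriminant of x^3 + (0)*x^2 + (9)*x + (6): Δ = -3888. Since Δ is not a rational square, the Galois group is not contained in A_3; it must be the full S_3 (irreducibility of the cubic rules out anything smaller).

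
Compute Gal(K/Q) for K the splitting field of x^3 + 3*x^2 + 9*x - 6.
Gal(K/Q) = S_3 (symmetric group of order 6)

Compute the discriminant of x^3 + (3)*x^2 + (9)*x + (-6): Δ = -5427. Since Δ is not a rational square, the Galois group is not contained in A_3; it must be the full S_3 (irreducibility of the cubic rules out anything smaller).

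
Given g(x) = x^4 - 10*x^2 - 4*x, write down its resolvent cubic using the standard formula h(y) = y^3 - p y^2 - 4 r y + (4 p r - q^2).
h(y) = y^3 + 10*y^2 - 16

Identify coefficients: p = -10, q = -4, r = 0.
Plug into h(y) = y^3 - p y^2 - 4 r y + (4 p r - q^2):
  h(y) = y^3 - (-10) y^2 - 4*(0) y + (4*(-10)*(0) - (-4)^2)
       = y^3 + (10) y^2 + (0) y + (-16).
Simplifying: h(y) = y^3 + 10*y^2 - 16.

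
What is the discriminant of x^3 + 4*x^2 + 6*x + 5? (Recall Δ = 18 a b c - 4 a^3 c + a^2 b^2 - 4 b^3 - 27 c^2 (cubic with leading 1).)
Δ = -83

For x^3 + a x^2 + b x + c the discriminant is Δ = 18 a b c - 4 a^3 c + a^2 b^2 - 4 b^3 - 27 c^2.
Plug a = 4, b = 6, c = 5:
  18*(4)*(6)*(5) - 4*(4)^3*(5) + (4)^2*(6)^2 - 4*(6)^3 - 27*(5)^2
  = 2160 + (-1280) + 576 + (-864) + (-675)
  = -83.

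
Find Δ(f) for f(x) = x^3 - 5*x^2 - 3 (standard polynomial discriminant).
Δ = -1743

For x^3 + a x^2 + b x + c the discriminant is Δ = 18 a b c - 4 a^3 c + a^2 b^2 - 4 b^3 - 27 c^2.
Plug a = -5, b = 0, c = -3:
  18*(-5)*(0)*(-3) - 4*(-5)^3*(-3) + (-5)^2*(0)^2 - 4*(0)^3 - 27*(-3)^2
  = 0 + (-1500) + 0 + (0) + (-243)
  = -1743.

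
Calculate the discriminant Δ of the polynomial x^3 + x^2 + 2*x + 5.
Δ = -543

For x^3 + a x^2 + b x + c the discriminant is Δ = 18 a b c - 4 a^3 c + a^2 b^2 - 4 b^3 - 27 c^2.
Plug a = 1, b = 2, c = 5:
  18*(1)*(2)*(5) - 4*(1)^3*(5) + (1)^2*(2)^2 - 4*(2)^3 - 27*(5)^2
  = 180 + (-20) + 4 + (-32) + (-675)
  = -543.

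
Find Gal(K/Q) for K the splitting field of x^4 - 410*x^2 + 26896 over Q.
Gal(K/Q) = Z/2Z (cyclic of order 2)

f factors as (x^2 - 328)(x^2 - 82), so the splitting field is K = Q(sqrt(328), sqrt(82)). The squarefree part of 328 is 82 and the squarefree part of 82 is also 82, so sqrt(328) and sqrt(82) are both rational multiples of sqrt(82). Hence Q(sqrt(328)) = Q(sqrt(82)) = Q(sqrt(82)), and the splitting field collapses to a single degree-2 extension with Galois group Z/2Z.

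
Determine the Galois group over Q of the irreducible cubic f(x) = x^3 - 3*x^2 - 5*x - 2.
Gal(K/Q) = S_3 (symmetric group of order 6)

Compute the discriminant of x^3 + (-3)*x^2 + (-5)*x + (-2): Δ = -139. Since Δ is not a rational square, the Galois group is not contained in A_3; it must be the full S_3 (irreducibility of the cubic rules out anything smaller).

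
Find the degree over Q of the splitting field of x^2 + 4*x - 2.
[K:Q] = 2

The discriminant of x^2 + (4)*x + (-2) is b^2 - 4c = 16 - (-8) = 24. Since 24 is not a perfect square in Q, the polynomial is irreducible over Q. Its two roots generate a degree-2 extension, so [K:Q] = 2.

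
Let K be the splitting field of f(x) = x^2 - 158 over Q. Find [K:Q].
[K:Q] = 2

The polynomial x^2 - 158 is irreducible over Q since 158 is not a perfect square. Its splitting field is Q(sqrt(158)), which has degree 2 over Q.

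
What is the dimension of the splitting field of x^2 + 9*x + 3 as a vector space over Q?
[K:Q] = 2

The discriminant of x^2 + (9)*x + (3) is b^2 - 4c = 81 - (12) = 69. Since 69 is not a perfect square in Q, the polynomial is irreducible over Q. Its two roots generate a degree-2 extension, so [K:Q] = 2.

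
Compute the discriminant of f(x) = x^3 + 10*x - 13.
Δ = -8563

For a depressed cubic x^3 + p x + q the discriminant is Δ = -4 p^3 - 27 q^2 = -4*(10)^3 - 27*(-13)^2 = -4000 - 4563 = -8563.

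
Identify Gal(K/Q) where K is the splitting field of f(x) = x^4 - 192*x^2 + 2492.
Gal(K/Q) = V_4 (Klein four-group, Z/2Z × Z/2Z)

f factors as (x^2 - 178)(x^2 - 14), so the splitting field is K = Q(sqrt(178), sqrt(14)). The elements 178, 14, 2492 are all non-squares in Q, so sqrt(178) and sqrt(14) generate independent quadratic extensions. Thus [K:Q] = 4 and Gal(K/Q) is generated by the two order-2 automorphisms sqrt(178) ↦ -sqrt(178) and sqrt(14) ↦ -sqrt(14), giving V_4.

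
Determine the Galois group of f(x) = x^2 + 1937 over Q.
Gal(K/Q) = Z/2Z (cyclic of order 2)

x^2 + 1937 is irreducible over Q since -1937 is not a rational square. The splitting field Q(sqrt(-1937)) has degree 2 over Q, and its unique nontrivial automorphism is sqrt(-1937) ↦ -sqrt(-1937). Hence Gal(Q(sqrt(-1937))/Q) = Z/2Z.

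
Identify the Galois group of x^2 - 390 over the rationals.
Gal(K/Q) = Z/2Z (cyclic of order 2)

x^2 - 390 is irreducible over Q since 390 is not a rational square. The splitting field Q(sqrt(390)) has degree 2 over Q, and its unique nontrivial automorphism is sqrt(390) ↦ -sqrt(390). Hence Gal(Q(sqrt(390))/Q) = Z/2Z.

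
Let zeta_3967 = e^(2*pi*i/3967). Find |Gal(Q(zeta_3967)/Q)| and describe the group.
|Gal(Q(zeta_3967)/Q)| = phi(3967) = 3966; group ≅ (Z/3967Z)^* ≅ Z/3966Z

The n-th cyclotomic polynomial Φ_3967(x) is the minimal polynomial of zeta_3967 over Q and has degree phi(3967) = 3966. So Q(zeta_3967) is a degree-3966 Galois extension with Galois group (Z/3967Z)^*. (Z/3967Z)^* is cyclic since 3967 is an odd prime power (or 4). Hence Gal(Q(zeta_3967)/Q) ≅ Z/3966Z.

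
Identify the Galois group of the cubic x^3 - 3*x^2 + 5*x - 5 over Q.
Gal(K/Q) = S_3 (symmetric group of order 6)

Compute the discriminant of x^3 + (-3)*x^2 + (5)*x + (-5): Δ = -140. Since Δ is not a rational square, the Galois group is not contained in A_3; it must be the full S_3 (irreducibility of the cubic rules out anything smaller).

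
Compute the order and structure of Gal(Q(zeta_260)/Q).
|Gal(Q(zeta_260)/Q)| = phi(260) = 96; group ≅ (Z/260Z)^* ≅ Z/2Z × Z/4Z × Z/12Z

The n-th cyclotomic polynomial Φ_260(x) is the minimal polynomial of zeta_260 over Q and has degree phi(260) = 96. So Q(zeta_260) is a degree-96 Galois extension with Galois group (Z/260Z)^*. By CRT, (Z/260Z)^* ≅ (Z/4Z)^* × (Z/5Z)^* × (Z/13Z)^*. Each prime-power unit group is (Z/4Z)^* ≅ Z/2Z; (Z/5Z)^* ≅ Z/4Z; (Z/13Z)^* ≅ Z/12Z. Hence Gal(Q(zeta_260)/Q) ≅ Z/2Z × Z/4Z × Z/12Z.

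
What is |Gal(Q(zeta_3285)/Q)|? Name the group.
|Gal(Q(zeta_3285)/Q)| = phi(3285) = 1728; group ≅ (Z/3285Z)^* ≅ Z/4Z × Z/6Z × Z/72Z

The n-th cyclotomic polynomial Φ_3285(x) is the minimal polynomial of zeta_3285 over Q and has degree phi(3285) = 1728. So Q(zeta_3285) is a degree-1728 Galois extension with Galois group (Z/3285Z)^*. By CRT, (Z/3285Z)^* ≅ (Z/9Z)^* × (Z/5Z)^* × (Z/73Z)^*. Each prime-power unit group is (Z/9Z)^* ≅ Z/6Z; (Z/5Z)^* ≅ Z/4Z; (Z/73Z)^* ≅ Z/72Z. Hence Gal(Q(zeta_3285)/Q) ≅ Z/4Z × Z/6Z × Z/72Z.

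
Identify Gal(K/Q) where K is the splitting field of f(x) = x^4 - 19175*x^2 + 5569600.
Gal(K/Q) = Z/2Z (cyclic of order 2)

f factors as (x^2 - 295)(x^2 - 18880), so the splitting field is K = Q(sqrt(295), sqrt(18880)). The squarefree part of 295 is 295 and the squarefree part of 18880 is also 295, so sqrt(295) and sqrt(18880) are both rational multiples of sqrt(295). Hence Q(sqrt(295)) = Q(sqrt(18880)) = Q(sqrt(295)), and the splitting field collapses to a single degree-2 extension with Galois group Z/2Z.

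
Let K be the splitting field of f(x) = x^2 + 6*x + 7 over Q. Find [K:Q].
[K:Q] = 2

The discriminant of x^2 + (6)*x + (7) is b^2 - 4c = 36 - (28) = 8. Since 8 is not a perfect square in Q, the polynomial is irreducible over Q. Its two roots generate a degree-2 extension, so [K:Q] = 2.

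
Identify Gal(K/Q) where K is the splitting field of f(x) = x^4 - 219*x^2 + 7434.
Gal(K/Q) = V_4 (Klein four-group, Z/2Z × Z/2Z)

f factors as (x^2 - 177)(x^2 - 42), so the splitting field is K = Q(sqrt(177), sqrt(42)). The elements 177, 42, 7434 are all non-squares in Q, so sqrt(177) and sqrt(42) generate independent quadratic extensions. Thus [K:Q] = 4 and Gal(K/Q) is generated by the two order-2 automorphisms sqrt(177) ↦ -sqrt(177) and sqrt(42) ↦ -sqrt(42), giving V_4.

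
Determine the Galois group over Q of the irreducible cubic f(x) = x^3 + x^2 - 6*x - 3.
Gal(K/Q) = S_3 (symmetric group of order 6)

Compute the discriminant of x^3 + (1)*x^2 + (-6)*x + (-3): Δ = 993. Since Δ is not a rational square, the Galois group is not contained in A_3; it must be the full S_3 (irreducibility of the cubic rules out anything smaller).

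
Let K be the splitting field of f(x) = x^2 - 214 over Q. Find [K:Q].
[K:Q] = 2

The polynomial x^2 - 214 is irreducible over Q since 214 is not a perfect square. Its splitting field is Q(sqrt(214)), which has degree 2 over Q.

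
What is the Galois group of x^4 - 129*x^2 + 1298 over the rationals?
Gal(K/Q) = V_4 (Klein four-group, Z/2Z × Z/2Z)

f factors as (x^2 - 11)(x^2 - 118), so the splitting field is K = Q(sqrt(11), sqrt(118)). The elements 11, 118, 1298 are all non-squares in Q, so sqrt(11) and sqrt(118) generate independent quadratic extensions. Thus [K:Q] = 4 and Gal(K/Q) is generated by the two order-2 automorphisms sqrt(11) ↦ -sqrt(11) and sqrt(118) ↦ -sqrt(118), giving V_4.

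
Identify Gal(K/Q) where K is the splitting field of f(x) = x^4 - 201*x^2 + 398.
Gal(K/Q) = V_4 (Klein four-group, Z/2Z × Z/2Z)

f factors as (x^2 - 199)(x^2 - 2), so the splitting field is K = Q(sqrt(199), sqrt(2)). The elements 199, 2, 398 are all non-squares in Q, so sqrt(199) and sqrt(2) generate independent quadratic extensions. Thus [K:Q] = 4 and Gal(K/Q) is generated by the two order-2 automorphisms sqrt(199) ↦ -sqrt(199) and sqrt(2) ↦ -sqrt(2), giving V_4.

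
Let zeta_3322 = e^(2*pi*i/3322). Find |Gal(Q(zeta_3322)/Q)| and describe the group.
|Gal(Q(zeta_3322)/Q)| = phi(3322) = 1500; group ≅ (Z/3322Z)^* ≅ Z/10Z × Z/150Z

The n-th cyclotomic polynomial Φ_3322(x) is the minimal polynomial of zeta_3322 over Q and has degree phi(3322) = 1500. So Q(zeta_3322) is a degree-1500 Galois extension with Galois group (Z/3322Z)^*. By CRT, (Z/3322Z)^* ≅ (Z/2Z)^* × (Z/11Z)^* × (Z/151Z)^*. Each prime-power unit group is (Z/2Z)^* ≅ trivial group (order 1); (Z/11Z)^* ≅ Z/10Z; (Z/151Z)^* ≅ Z/150Z. Hence Gal(Q(zeta_3322)/Q) ≅ Z/10Z × Z/150Z.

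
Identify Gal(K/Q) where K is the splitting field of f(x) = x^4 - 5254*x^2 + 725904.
Gal(K/Q) = Z/2Z (cyclic of order 2)

f factors as (x^2 - 142)(x^2 - 5112), so the splitting field is K = Q(sqrt(142), sqrt(5112)). The squarefree part of 142 is 142 and the squarefree part of 5112 is also 142, so sqrt(142) and sqrt(5112) are both rational multiples of sqrt(142). Hence Q(sqrt(142)) = Q(sqrt(5112)) = Q(sqrt(142)), and the splitting field collapses to a single degree-2 extension with Galois group Z/2Z.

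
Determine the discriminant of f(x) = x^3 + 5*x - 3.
Δ = -743

For a depressed cubic x^3 + p x + q the discriminant is Δ = -4 p^3 - 27 q^2 = -4*(5)^3 - 27*(-3)^2 = -500 - 243 = -743.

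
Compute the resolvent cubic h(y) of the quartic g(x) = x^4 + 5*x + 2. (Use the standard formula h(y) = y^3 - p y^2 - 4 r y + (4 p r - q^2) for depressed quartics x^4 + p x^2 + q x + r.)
h(y) = y^3 - 8*y - 25

Identify coefficients: p = 0, q = 5, r = 2.
Plug into h(y) = y^3 - p y^2 - 4 r y + (4 p r - q^2):
  h(y) = y^3 - (0) y^2 - 4*(2) y + (4*(0)*(2) - (5)^2)
       = y^3 + (0) y^2 + (-8) y + (-25).
Simplifying: h(y) = y^3 - 8*y - 25.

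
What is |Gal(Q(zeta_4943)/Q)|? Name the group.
|Gal(Q(zeta_4943)/Q)| = phi(4943) = 4942; group ≅ (Z/4943Z)^* ≅ Z/4942Z

The n-th cyclotomic polynomial Φ_4943(x) is the minimal polynomial of zeta_4943 over Q and has degree phi(4943) = 4942. So Q(zeta_4943) is a degree-4942 Galois extension with Galois group (Z/4943Z)^*. (Z/4943Z)^* is cyclic since 4943 is an odd prime power (or 4). Hence Gal(Q(zeta_4943)/Q) ≅ Z/4942Z.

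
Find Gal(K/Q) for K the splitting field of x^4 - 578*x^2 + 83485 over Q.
Gal(K/Q) = V_4 (Klein four-group, Z/2Z × Z/2Z)

f factors as (x^2 - 283)(x^2 - 295), so the splitting field is K = Q(sqrt(283), sqrt(295)). The elements 283, 295, 83485 are all non-squares in Q, so sqrt(283) and sqrt(295) generate independent quadratic extensions. Thus [K:Q] = 4 and Gal(K/Q) is generated by the two order-2 automorphisms sqrt(283) ↦ -sqrt(283) and sqrt(295) ↦ -sqrt(295), giving V_4.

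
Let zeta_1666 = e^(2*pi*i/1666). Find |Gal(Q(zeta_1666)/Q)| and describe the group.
|Gal(Q(zeta_1666)/Q)| = phi(1666) = 672; group ≅ (Z/1666Z)^* ≅ Z/16Z × Z/42Z

The n-th cyclotomic polynomial Φ_1666(x) is the minimal polynomial of zeta_1666 over Q and has degree phi(1666) = 672. So Q(zeta_1666) is a degree-672 Galois extension with Galois group (Z/1666Z)^*. By CRT, (Z/1666Z)^* ≅ (Z/2Z)^* × (Z/49Z)^* × (Z/17Z)^*. Each prime-power unit group is (Z/2Z)^* ≅ trivial group (order 1); (Z/49Z)^* ≅ Z/42Z; (Z/17Z)^* ≅ Z/16Z. Hence Gal(Q(zeta_1666)/Q) ≅ Z/16Z × Z/42Z.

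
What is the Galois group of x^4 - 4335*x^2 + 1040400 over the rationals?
Gal(K/Q) = Z/2Z (cyclic of order 2)

f factors as (x^2 - 4080)(x^2 - 255), so the splitting field is K = Q(sqrt(4080), sqrt(255)). The squarefree part of 4080 is 255 and the squarefree part of 255 is also 255, so sqrt(4080) and sqrt(255) are both rational multiples of sqrt(255). Hence Q(sqrt(4080)) = Q(sqrt(255)) = Q(sqrt(255)), and the splitting field collapses to a single degree-2 extension with Galois group Z/2Z.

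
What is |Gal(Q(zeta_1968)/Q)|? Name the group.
|Gal(Q(zeta_1968)/Q)| = phi(1968) = 640; group ≅ (Z/1968Z)^* ≅ Z/2Z × Z/2Z × Z/4Z × Z/40Z

The n-th cyclotomic polynomial Φ_1968(x) is the minimal polynomial of zeta_1968 over Q and has degree phi(1968) = 640. So Q(zeta_1968) is a degree-640 Galois extension with Galois group (Z/1968Z)^*. By CRT, (Z/1968Z)^* ≅ (Z/16Z)^* × (Z/3Z)^* × (Z/41Z)^*. Each prime-power unit group is (Z/16Z)^* ≅ Z/2Z × Z/4Z; (Z/3Z)^* ≅ Z/2Z; (Z/41Z)^* ≅ Z/40Z. Hence Gal(Q(zeta_1968)/Q) ≅ Z/2Z × Z/2Z × Z/4Z × Z/40Z.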